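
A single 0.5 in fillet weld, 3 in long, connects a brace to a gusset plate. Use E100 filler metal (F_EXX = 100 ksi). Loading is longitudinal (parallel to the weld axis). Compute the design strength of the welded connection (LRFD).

φR_n ≈ 47.7 kip

Effective throat t_e = 0.707 × 0.5 = 0.3535 in.
Total length L = 3 in; A_we = 0.3535 × 3 = 1.06 in².
F_nw = 0.6 F_EXX = 0.6 × 100 = 60 ksi.
φR_n = 0.75 × 60 × 1.06 = 47.72 kip.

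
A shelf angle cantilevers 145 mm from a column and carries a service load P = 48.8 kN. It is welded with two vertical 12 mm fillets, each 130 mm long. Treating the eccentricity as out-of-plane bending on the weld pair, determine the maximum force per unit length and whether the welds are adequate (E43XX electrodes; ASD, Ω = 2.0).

f_max ≈ 1270 N/mm; NOT adequate

E43XX → F_EXX = 430 MPa.
L_w = 2 × 130 = 260 mm; section modulus (unit throat) S = 2 × L²/6 = 5633 mm².
Direct shear f_v = P/L_w = 48.8×10³/260 = 187.7 N/mm.
Moment M = P × e = 48.8×10³ × 145 = 7076000 N·mm; bending f_b = M/S = 1256 N/mm.
f_max = √(f_v² + f_b²) = √(187.7² + 1256²) = 1270 N/mm.
r_n/Ω = (1/2.0) × 0.6 × 430 × (0.707 × 12) = 1094 N/mm → NOT adequate.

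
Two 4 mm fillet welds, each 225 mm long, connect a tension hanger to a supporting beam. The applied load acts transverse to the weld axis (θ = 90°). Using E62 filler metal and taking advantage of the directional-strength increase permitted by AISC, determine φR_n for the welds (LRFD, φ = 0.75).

φR_n ≈ 533 kN

E62XX → F_EXX = 620 MPa.
t_e = 0.707 × 4 = 2.828 mm; A_we = 2.828 × 450 = 1273 mm².
Directional factor: 1.0 + 0.5 sin^1.5(90°) = 1.5.
F_nw = 0.6 × 620 × 1.5 = 558 MPa.
φR_n = 0.75 × 558 × 1273 × 10⁻³ = 532.6 kN.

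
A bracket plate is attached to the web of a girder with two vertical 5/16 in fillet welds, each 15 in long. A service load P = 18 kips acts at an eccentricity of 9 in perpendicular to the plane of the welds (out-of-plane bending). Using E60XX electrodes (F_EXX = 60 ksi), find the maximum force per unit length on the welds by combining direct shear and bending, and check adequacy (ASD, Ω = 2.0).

f_max ≈ 2.24 kip/in; adequate

L_w = 2 × 15 = 30 in; section modulus (unit throat) S = 2 × L²/6 = 75 in².
Direct shear f_v = P/L_w = 18/30 = 0.6 kip/in.
Moment M = P × e = 18 × 9 = 162 kip·in; bending f_b = M/S = 2.16 kip/in.
f_max = √(f_v² + f_b²) = √(0.6² + 2.16²) = 2.242 kip/in.
r_n/Ω = (1/2.0) × 0.6 × 60 × (0.707 × 0.3125) = 3.977 kip/in → adequate.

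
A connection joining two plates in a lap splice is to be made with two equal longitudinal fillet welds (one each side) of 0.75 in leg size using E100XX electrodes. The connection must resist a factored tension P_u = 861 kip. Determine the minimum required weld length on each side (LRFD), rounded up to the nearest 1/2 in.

E100XX → F_EXX = 100 ksi.
Throat t_e = 0.707 × 0.75 = 0.5302 in.
φr_n = 0.75 × 0.6 × 100 × 0.5302 = 23.86 kip/in.
L_req = P_u / φr_n = 861 / 23.86 = 36.08 in total.
Per side: 36.08 / 2 = 18.04 in.
Round up → use L = 18.5 in on each side.

L = 18.5 in on each side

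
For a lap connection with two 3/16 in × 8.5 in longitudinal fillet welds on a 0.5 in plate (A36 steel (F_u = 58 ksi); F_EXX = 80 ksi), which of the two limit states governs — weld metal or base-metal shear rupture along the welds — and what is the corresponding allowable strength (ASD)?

R_n/Ω ≈ 54.1 kips (weld metal governs)

t_e = 0.707 × 0.1875 = 0.1326 in; L = 17 in.
Weld metal: R_n/Ω = (1/2.0) × 0.6 × 80 × 0.1326 × 17 = 54.09 kips.
Base metal (shear rupture): R_n/Ω = (1/2.0) × 0.6 × 58 × 0.5 × 17 = 147.9 kips.
Governing: weld metal.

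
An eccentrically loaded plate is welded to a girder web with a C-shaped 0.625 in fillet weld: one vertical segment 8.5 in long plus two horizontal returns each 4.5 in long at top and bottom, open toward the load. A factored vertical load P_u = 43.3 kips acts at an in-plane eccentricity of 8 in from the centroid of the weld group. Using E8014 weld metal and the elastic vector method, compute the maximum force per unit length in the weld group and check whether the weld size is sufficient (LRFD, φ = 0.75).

f_max ≈ 9.2 kip/in; adequate

E80XX → F_EXX = 80 ksi.
Total weld length L_w = 17.5 in. Treat welds as unit-width lines.
Centroid: x̄ = 2×4.5×2.25 / 17.5 = 1.157 in from the vertical weld.
Polar moment about centroid: J = I_x + I_y = [8.5³/12 + 2×4.5×4.25²] + [8.5×1.157² + 2(4.5³/12 + 4.5×1.093²)] = 251.1 in³.
Direct shear f_v = P/L_w = 43.3 / 17.5 = 2.474 kip/in (vertical).
Torsion M = P·e = 43.3 × 8 = 346.4 kip·in.
Critical point at (x, y) = (3.343, 4.25) from centroid. f_tx = M·y/J = 5.864 kip/in; f_ty = M·x/J = 4.612 kip/in.
Resultant f_max = √[f_tx² + (f_v + f_ty)²] = √[5.864² + (2.474 + 4.612)²] = 9.198 kip/in.
Capacity per unit length: φr_n = 0.75 × 0.6 × 80 × (0.707 × 0.625) = 15.91 kip/in.
9.198 ≤ 15.91 → adequate.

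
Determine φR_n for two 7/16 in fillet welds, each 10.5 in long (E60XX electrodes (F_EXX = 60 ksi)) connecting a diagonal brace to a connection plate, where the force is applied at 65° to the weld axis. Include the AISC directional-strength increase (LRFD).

φR_n ≈ 251 kip

t_e = 0.707 × 0.4375 = 0.3093 in; A_we = 0.3093 × 21 = 6.496 in².
Directional factor: 1.0 + 0.5 sin^1.5(65°) = 1.431.
F_nw = 0.6 × 60 × 1.431 = 51.53 ksi.
φR_n = 0.75 × 51.53 × 6.496 = 251 kip.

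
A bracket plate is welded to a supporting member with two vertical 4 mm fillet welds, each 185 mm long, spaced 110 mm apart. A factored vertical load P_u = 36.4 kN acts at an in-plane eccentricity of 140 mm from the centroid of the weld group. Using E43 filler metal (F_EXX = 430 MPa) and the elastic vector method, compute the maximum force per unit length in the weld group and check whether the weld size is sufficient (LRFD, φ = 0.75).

Total weld length L_w = 370 mm. Treat welds as unit-width lines.
Polar moment about centroid: J = 2[d³/12 + d(b/2)²] = 2[185³/12 + 185×55²] = 2175000 mm³.
Direct shear f_v = P/L_w = 36.4×10³ / 370 = 98.38 N/mm (vertical).
Torsion M = P·e = 36.4×10³ × 140 = 5096000 N·mm.
Critical point at (x, y) = (55, 92.5) from centroid. f_tx = M·y/J = 216.8 N/mm; f_ty = M·x/J = 128.9 N/mm.
Resultant f_max = √[f_tx² + (f_v + f_ty)²] = √[216.8² + (98.38 + 128.9)²] = 314.1 N/mm.
Capacity per unit length: φr_n = 0.75 × 0.6 × 430 × (0.707 × 4) = 547.2 N/mm.
314.1 ≤ 547.2 → adequate.

f_max ≈ 314 N/mm; adequate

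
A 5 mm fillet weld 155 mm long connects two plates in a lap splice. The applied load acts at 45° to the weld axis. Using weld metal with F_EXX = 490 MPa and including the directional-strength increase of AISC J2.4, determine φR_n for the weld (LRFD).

t_e = 0.707 × 5 = 3.535 mm; A_we = 3.535 × 155 = 547.9 mm².
Directional factor: 1.0 + 0.5 sin^1.5(45°) = 1.297.
F_nw = 0.6 × 490 × 1.297 = 381.4 MPa.
φR_n = 0.75 × 381.4 × 547.9 × 10⁻³ = 156.7 kN.

φR_n ≈ 157 kN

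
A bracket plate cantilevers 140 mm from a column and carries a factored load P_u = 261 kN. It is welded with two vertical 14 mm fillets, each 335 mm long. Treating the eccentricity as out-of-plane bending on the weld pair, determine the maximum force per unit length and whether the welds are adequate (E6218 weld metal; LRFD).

f_max ≈ 1050 N/mm; adequate

E62XX → F_EXX = 620 MPa.
L_w = 2 × 335 = 670 mm; section modulus (unit throat) S = 2 × L²/6 = 37410 mm².
Direct shear f_v = P/L_w = 261×10³/670 = 389.6 N/mm.
Moment M = P × e = 261×10³ × 140 = 36540000 N·mm; bending f_b = M/S = 976.8 N/mm.
f_max = √(f_v² + f_b²) = √(389.6² + 976.8²) = 1052 N/mm.
φr_n = 0.75 × 0.6 × 620 × (0.707 × 14) = 2762 N/mm → adequate.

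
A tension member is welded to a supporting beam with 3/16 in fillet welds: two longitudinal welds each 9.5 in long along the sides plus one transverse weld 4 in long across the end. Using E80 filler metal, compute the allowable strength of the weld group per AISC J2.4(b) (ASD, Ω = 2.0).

R_n/Ω ≈ 73.2 kip

E80XX → F_EXX = 80 ksi.
t_e = 0.707 × 0.1875 = 0.1326 in.
R_nwl = 0.6 × 80 × 0.1326 × 19 = 120.9 kip (longitudinal, 2 welds).
R_nwt = 0.6 × 80 × 0.1326 × 4 = 25.45 kip (transverse, base value).
(i) R_nwl + R_nwt = 146.3 kip; (ii) 0.85 R_nwl + 1.5 R_nwt = 140.9 kip.
R_n = max = 146.3 kip [governs: (i)]; R_n/Ω = 73.17 kip.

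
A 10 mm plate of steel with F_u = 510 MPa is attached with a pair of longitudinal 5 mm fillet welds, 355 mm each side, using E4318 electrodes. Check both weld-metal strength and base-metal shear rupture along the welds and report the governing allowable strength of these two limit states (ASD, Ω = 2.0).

E43XX → F_EXX = 430 MPa.
t_e = 0.707 × 5 = 3.535 mm; L = 710 mm.
Weld metal: R_n/Ω = (1/2.0) × 0.6 × 430 × 3.535 × 710 × 10⁻³ = 323.8 kN.
Base metal (shear rupture): R_n/Ω = (1/2.0) × 0.6 × 510 × 10 × 710 × 10⁻³ = 1086 kN.
Governing: weld metal.

R_n/Ω ≈ 324 kN (weld metal governs)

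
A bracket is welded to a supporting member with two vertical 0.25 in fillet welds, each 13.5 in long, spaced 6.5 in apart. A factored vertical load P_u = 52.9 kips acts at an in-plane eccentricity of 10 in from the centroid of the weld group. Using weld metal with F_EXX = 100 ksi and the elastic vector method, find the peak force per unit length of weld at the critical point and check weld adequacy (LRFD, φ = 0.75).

Total weld length L_w = 27 in. Treat welds as unit-width lines.
Polar moment about centroid: J = 2[d³/12 + d(b/2)²] = 2[13.5³/12 + 13.5×3.25²] = 695.2 in³.
Direct shear f_v = P/L_w = 52.9 / 27 = 1.959 kip/in (vertical).
Torsion M = P·e = 52.9 × 10 = 529 kip·in.
Critical point at (x, y) = (3.25, 6.75) from centroid. f_tx = M·y/J = 5.136 kip/in; f_ty = M·x/J = 2.473 kip/in.
Resultant f_max = √[f_tx² + (f_v + f_ty)²] = √[5.136² + (1.959 + 2.473)²] = 6.784 kip/in.
Capacity per unit length: φr_n = 0.75 × 0.6 × 100 × (0.707 × 0.25) = 7.954 kip/in.
6.784 ≤ 7.954 → adequate.

f_max ≈ 6.78 kip/in; adequate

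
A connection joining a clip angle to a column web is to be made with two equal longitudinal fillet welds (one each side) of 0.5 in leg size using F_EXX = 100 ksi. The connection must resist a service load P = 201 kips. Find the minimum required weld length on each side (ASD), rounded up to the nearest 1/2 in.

L = 9.5 in on each side

Throat t_e = 0.707 × 0.5 = 0.3535 in.
r_n/Ω = (0.6 × 100 × 0.3535) / 2.0 = 10.6 kip/in.
L_req = P / (r_n/Ω) = 201 / 10.6 = 18.95 in total.
Per side: 18.95 / 2 = 9.477 in.
Round up → use L = 9.5 in on each side.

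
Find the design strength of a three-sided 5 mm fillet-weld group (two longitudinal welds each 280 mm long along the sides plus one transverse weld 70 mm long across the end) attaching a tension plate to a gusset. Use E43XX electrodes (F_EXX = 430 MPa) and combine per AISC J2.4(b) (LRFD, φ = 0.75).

t_e = 0.707 × 5 = 3.535 mm.
R_nwl = 0.6 × 430 × 3.535 × 560 × 10⁻³ = 510.7 kN (longitudinal, 2 welds).
R_nwt = 0.6 × 430 × 3.535 × 70 × 10⁻³ = 63.84 kN (transverse, base value).
(i) R_nwl + R_nwt = 574.6 kN; (ii) 0.85 R_nwl + 1.5 R_nwt = 529.9 kN.
R_n = max = 574.6 kN [governs: (i)]; φR_n = 430.9 kN.

φR_n ≈ 431 kN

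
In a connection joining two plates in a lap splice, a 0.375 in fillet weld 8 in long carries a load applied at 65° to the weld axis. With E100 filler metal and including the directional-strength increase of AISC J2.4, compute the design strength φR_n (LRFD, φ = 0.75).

E100XX → F_EXX = 100 ksi.
t_e = 0.707 × 0.375 = 0.2651 in; A_we = 0.2651 × 8 = 2.121 in².
Directional factor: 1.0 + 0.5 sin^1.5(65°) = 1.431.
F_nw = 0.6 × 100 × 1.431 = 85.88 ksi.
φR_n = 0.75 × 85.88 × 2.121 = 136.6 kips.

φR_n ≈ 137 kips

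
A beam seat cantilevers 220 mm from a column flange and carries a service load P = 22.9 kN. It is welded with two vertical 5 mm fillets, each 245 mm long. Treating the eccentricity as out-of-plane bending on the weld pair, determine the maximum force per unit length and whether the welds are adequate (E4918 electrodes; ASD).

f_max ≈ 256 N/mm; adequate

E49XX → F_EXX = 490 MPa.
L_w = 2 × 245 = 490 mm; section modulus (unit throat) S = 2 × L²/6 = 20010 mm².
Direct shear f_v = P/L_w = 22.9×10³/490 = 46.73 N/mm.
Moment M = P × e = 22.9×10³ × 220 = 5038000 N·mm; bending f_b = M/S = 251.8 N/mm.
f_max = √(f_v² + f_b²) = √(46.73² + 251.8²) = 256.1 N/mm.
r_n/Ω = (1/2.0) × 0.6 × 490 × (0.707 × 5) = 519.6 N/mm → adequate.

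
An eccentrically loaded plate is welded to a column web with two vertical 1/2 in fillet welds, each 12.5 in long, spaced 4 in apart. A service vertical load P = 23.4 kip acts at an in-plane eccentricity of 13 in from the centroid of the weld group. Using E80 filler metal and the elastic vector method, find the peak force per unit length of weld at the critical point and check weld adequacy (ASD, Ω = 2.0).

E80XX → F_EXX = 80 ksi.
Total weld length L_w = 25 in. Treat welds as unit-width lines.
Polar moment about centroid: J = 2[d³/12 + d(b/2)²] = 2[12.5³/12 + 12.5×2²] = 425.5 in³.
Direct shear f_v = P/L_w = 23.4 / 25 = 0.936 kip/in (vertical).
Torsion M = P·e = 23.4 × 13 = 304.2 kip·in.
Critical point at (x, y) = (2, 6.25) from centroid. f_tx = M·y/J = 4.468 kip/in; f_ty = M·x/J = 1.43 kip/in.
Resultant f_max = √[f_tx² + (f_v + f_ty)²] = √[4.468² + (0.936 + 1.43)²] = 5.056 kip/in.
Capacity per unit length: r_n/Ω = (1/2.0) × 0.6 × 80 × (0.707 × 0.5) = 8.484 kip/in.
5.056 ≤ 8.484 → adequate.

f_max ≈ 5.06 kip/in; adequate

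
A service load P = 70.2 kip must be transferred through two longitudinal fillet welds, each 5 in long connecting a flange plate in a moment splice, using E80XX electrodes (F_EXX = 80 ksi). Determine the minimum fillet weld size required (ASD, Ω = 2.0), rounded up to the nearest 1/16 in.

w = 7/16 in

Total weld length L = 10 in.
Required throat t_e = P × Ω / (0.6 F_EXX × L) = 70.2 × 2.0 / (0.6 × 80 × 10) = 0.2925 in.
Required leg w = t_e / 0.707 = 0.4137 in → use 7/16 in.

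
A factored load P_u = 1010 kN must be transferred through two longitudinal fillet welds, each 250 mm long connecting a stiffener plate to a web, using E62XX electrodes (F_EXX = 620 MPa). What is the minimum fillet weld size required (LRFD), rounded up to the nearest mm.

Total weld length L = 500 mm.
Required throat t_e = P_u / (φ × 0.6 F_EXX × L) = 1010 / (0.75 × 0.6 × 620 × 500 × 10⁻³) = 7.24 mm.
Required leg w = t_e / 0.707 = 10.24 mm → use 11 mm.

w = 11 mm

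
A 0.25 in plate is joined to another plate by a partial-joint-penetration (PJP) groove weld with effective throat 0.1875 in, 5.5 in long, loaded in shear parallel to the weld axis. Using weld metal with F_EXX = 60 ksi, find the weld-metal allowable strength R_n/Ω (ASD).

R_n/Ω ≈ 18.6 kips

Effective throat (given) t_e = 0.1875 in.
A_we = 0.1875 × 5.5 = 1.031 in².
F_nw = 0.6 F_EXX = 36 ksi.
R_n/Ω = (36 × 1.031) / 2.0 = 18.56 kips.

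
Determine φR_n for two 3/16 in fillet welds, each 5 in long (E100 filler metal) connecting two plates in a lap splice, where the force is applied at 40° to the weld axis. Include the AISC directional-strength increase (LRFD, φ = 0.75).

φR_n ≈ 75 kip

E100XX → F_EXX = 100 ksi.
t_e = 0.707 × 0.1875 = 0.1326 in; A_we = 0.1326 × 10 = 1.326 in².
Directional factor: 1.0 + 0.5 sin^1.5(40°) = 1.258.
F_nw = 0.6 × 100 × 1.258 = 75.46 ksi.
φR_n = 0.75 × 75.46 × 1.326 = 75.02 kip.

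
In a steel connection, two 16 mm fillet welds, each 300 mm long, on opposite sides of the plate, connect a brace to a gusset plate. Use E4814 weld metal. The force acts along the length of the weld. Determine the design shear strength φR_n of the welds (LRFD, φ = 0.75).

E48XX → F_EXX = 480 MPa.
Effective throat t_e = 0.707 × 16 = 11.31 mm.
Total length L = 600 mm; A_we = 11.31 × 600 = 6787 mm².
F_nw = 0.6 F_EXX = 0.6 × 480 = 288 MPa.
φR_n = 0.75 × 288 × 6787 × 10⁻³ = 1466 kN.

φR_n ≈ 1470 kN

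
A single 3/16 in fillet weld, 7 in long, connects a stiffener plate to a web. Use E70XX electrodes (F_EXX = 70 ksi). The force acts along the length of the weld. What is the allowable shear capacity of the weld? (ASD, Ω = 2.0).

R_n/Ω ≈ 19.5 kips

Effective throat t_e = 0.707 × 0.1875 = 0.1326 in.
Total length L = 7 in; A_we = 0.1326 × 7 = 0.9279 in².
F_nw = 0.6 F_EXX = 0.6 × 70 = 42 ksi.
R_n = 42 × 0.9279 = 38.97 kips; R_n/Ω = 38.97/2.0 = 19.49 kips.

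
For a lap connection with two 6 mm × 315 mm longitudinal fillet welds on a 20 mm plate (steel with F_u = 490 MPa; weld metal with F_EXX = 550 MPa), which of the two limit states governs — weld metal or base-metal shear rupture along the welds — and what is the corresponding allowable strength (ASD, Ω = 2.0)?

t_e = 0.707 × 6 = 4.242 mm; L = 630 mm.
Weld metal: R_n/Ω = (1/2.0) × 0.6 × 550 × 4.242 × 630 × 10⁻³ = 441 kN.
Base metal (shear rupture): R_n/Ω = (1/2.0) × 0.6 × 490 × 20 × 630 × 10⁻³ = 1852 kN.
Governing: weld metal.

R_n/Ω ≈ 441 kN (weld metal governs)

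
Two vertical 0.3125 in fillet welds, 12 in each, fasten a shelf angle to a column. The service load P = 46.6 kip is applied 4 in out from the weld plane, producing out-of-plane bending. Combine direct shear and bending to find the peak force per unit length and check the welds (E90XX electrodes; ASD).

E90XX → F_EXX = 90 ksi.
L_w = 2 × 12 = 24 in; section modulus (unit throat) S = 2 × L²/6 = 48 in².
Direct shear f_v = P/L_w = 46.6/24 = 1.942 kip/in.
Moment M = P × e = 46.6 × 4 = 186.4 kip·in; bending f_b = M/S = 3.883 kip/in.
f_max = √(f_v² + f_b²) = √(1.942² + 3.883²) = 4.342 kip/in.
r_n/Ω = (1/2.0) × 0.6 × 90 × (0.707 × 0.3125) = 5.965 kip/in → adequate.

f_max ≈ 4.34 kip/in; adequate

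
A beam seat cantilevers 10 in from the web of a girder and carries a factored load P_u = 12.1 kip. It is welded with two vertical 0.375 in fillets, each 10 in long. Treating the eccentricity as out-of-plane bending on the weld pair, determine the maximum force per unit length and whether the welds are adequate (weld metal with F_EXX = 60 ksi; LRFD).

f_max ≈ 3.68 kip/in; adequate

L_w = 2 × 10 = 20 in; section modulus (unit throat) S = 2 × L²/6 = 33.33 in².
Direct shear f_v = P/L_w = 12.1/20 = 0.605 kip/in.
Moment M = P × e = 12.1 × 10 = 121 kip·in; bending f_b = M/S = 3.63 kip/in.
f_max = √(f_v² + f_b²) = √(0.605² + 3.63²) = 3.68 kip/in.
φr_n = 0.75 × 0.6 × 60 × (0.707 × 0.375) = 7.158 kip/in → adequate.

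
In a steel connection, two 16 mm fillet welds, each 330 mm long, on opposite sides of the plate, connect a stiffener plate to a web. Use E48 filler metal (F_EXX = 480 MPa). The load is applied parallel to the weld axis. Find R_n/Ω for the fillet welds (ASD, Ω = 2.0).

R_n/Ω ≈ 1080 kN

Effective throat t_e = 0.707 × 16 = 11.31 mm.
Total length L = 660 mm; A_we = 11.31 × 660 = 7466 mm².
F_nw = 0.6 F_EXX = 0.6 × 480 = 288 MPa.
R_n = 288 × 7466 × 10⁻³ = 2150 kN; R_n/Ω = 2150/2.0 = 1075 kN.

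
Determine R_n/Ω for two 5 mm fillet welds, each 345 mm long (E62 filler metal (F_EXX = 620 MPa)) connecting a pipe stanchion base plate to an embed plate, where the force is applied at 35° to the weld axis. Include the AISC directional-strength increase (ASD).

t_e = 0.707 × 5 = 3.535 mm; A_we = 3.535 × 690 = 2439 mm².
Directional factor: 1.0 + 0.5 sin^1.5(35°) = 1.217.
F_nw = 0.6 × 620 × 1.217 = 452.8 MPa.
R_n/Ω = (452.8 × 2439) / 2.0 × 10⁻³ = 552.2 kN.

R_n/Ω ≈ 552 kN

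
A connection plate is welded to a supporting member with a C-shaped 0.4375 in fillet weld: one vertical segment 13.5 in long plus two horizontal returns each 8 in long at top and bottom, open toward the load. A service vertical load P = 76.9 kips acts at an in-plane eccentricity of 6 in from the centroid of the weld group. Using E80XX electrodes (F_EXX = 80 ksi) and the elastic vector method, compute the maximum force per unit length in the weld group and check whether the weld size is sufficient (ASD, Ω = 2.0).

f_max ≈ 5.68 kip/in; adequate

Total weld length L_w = 29.5 in. Treat welds as unit-width lines.
Centroid: x̄ = 2×8×4 / 29.5 = 2.169 in from the vertical weld.
Polar moment about centroid: J = I_x + I_y = [13.5³/12 + 2×8×6.75²] + [13.5×2.169² + 2(8³/12 + 8×1.831²)] = 1137 in³.
Direct shear f_v = P/L_w = 76.9 / 29.5 = 2.607 kip/in (vertical).
Torsion M = P·e = 76.9 × 6 = 461.4 kip·in.
Critical point at (x, y) = (5.831, 6.75) from centroid. f_tx = M·y/J = 2.74 kip/in; f_ty = M·x/J = 2.367 kip/in.
Resultant f_max = √[f_tx² + (f_v + f_ty)²] = √[2.74² + (2.607 + 2.367)²] = 5.679 kip/in.
Capacity per unit length: r_n/Ω = (1/2.0) × 0.6 × 80 × (0.707 × 0.4375) = 7.423 kip/in.
5.679 ≤ 7.423 → adequate.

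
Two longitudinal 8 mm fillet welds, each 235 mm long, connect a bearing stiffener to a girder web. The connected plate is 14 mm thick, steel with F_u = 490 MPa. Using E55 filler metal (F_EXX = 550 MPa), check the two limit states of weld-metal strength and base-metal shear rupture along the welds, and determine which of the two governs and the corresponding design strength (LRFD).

φR_n ≈ 658 kN (weld metal governs)

t_e = 0.707 × 8 = 5.656 mm; L = 470 mm.
Weld metal: φR_n = 0.75 × 0.6 × 550 × 5.656 × 470 × 10⁻³ = 657.9 kN.
Base metal (shear rupture): φR_n = 0.75 × 0.6 × 490 × 14 × 470 × 10⁻³ = 1451 kN.
Governing: weld metal.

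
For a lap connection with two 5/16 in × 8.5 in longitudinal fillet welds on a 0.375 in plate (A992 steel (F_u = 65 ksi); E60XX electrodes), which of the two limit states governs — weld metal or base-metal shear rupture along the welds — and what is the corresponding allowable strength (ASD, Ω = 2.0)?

E60XX → F_EXX = 60 ksi.
t_e = 0.707 × 0.3125 = 0.2209 in; L = 17 in.
Weld metal: R_n/Ω = (1/2.0) × 0.6 × 60 × 0.2209 × 17 = 67.61 kips.
Base metal (shear rupture): R_n/Ω = (1/2.0) × 0.6 × 65 × 0.375 × 17 = 124.3 kips.
Governing: weld metal.

R_n/Ω ≈ 67.6 kips (weld metal governs)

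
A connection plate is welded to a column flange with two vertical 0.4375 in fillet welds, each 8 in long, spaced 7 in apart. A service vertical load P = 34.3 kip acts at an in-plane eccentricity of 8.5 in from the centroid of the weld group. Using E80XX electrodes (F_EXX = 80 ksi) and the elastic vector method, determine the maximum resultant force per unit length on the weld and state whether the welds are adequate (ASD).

Total weld length L_w = 16 in. Treat welds as unit-width lines.
Polar moment about centroid: J = 2[d³/12 + d(b/2)²] = 2[8³/12 + 8×3.5²] = 281.3 in³.
Direct shear f_v = P/L_w = 34.3 / 16 = 2.144 kip/in (vertical).
Torsion M = P·e = 34.3 × 8.5 = 291.55 kip·in.
Critical point at (x, y) = (3.5, 4) from centroid. f_tx = M·y/J = 4.145 kip/in; f_ty = M·x/J = 3.627 kip/in.
Resultant f_max = √[f_tx² + (f_v + f_ty)²] = √[4.145² + (2.144 + 3.627)²] = 7.105 kip/in.
Capacity per unit length: r_n/Ω = (1/2.0) × 0.6 × 80 × (0.707 × 0.4375) = 7.423 kip/in.
7.105 ≤ 7.423 → adequate.

f_max ≈ 7.11 kip/in; adequate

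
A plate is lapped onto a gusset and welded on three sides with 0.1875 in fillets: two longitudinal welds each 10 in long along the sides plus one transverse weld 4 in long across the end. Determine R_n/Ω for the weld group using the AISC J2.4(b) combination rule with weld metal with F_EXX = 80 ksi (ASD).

t_e = 0.707 × 0.1875 = 0.1326 in.
R_nwl = 0.6 × 80 × 0.1326 × 20 = 127.3 kip (longitudinal, 2 welds).
R_nwt = 0.6 × 80 × 0.1326 × 4 = 25.45 kip (transverse, base value).
(i) R_nwl + R_nwt = 152.7 kip; (ii) 0.85 R_nwl + 1.5 R_nwt = 146.3 kip.
R_n = max = 152.7 kip [governs: (i)]; R_n/Ω = 76.36 kip.

R_n/Ω ≈ 76.4 kip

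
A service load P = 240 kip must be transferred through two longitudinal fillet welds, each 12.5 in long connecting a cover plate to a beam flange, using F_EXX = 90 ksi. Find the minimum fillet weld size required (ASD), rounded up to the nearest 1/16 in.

w = 9/16 in

Total weld length L = 25 in.
Required throat t_e = P × Ω / (0.6 F_EXX × L) = 240 × 2.0 / (0.6 × 90 × 25) = 0.3556 in.
Required leg w = t_e / 0.707 = 0.5029 in → use 9/16 in.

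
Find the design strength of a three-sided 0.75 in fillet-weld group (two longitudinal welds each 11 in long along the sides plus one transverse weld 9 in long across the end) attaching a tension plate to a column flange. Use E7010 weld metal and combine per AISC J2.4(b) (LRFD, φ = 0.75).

E70XX → F_EXX = 70 ksi.
t_e = 0.707 × 0.75 = 0.5302 in.
R_nwl = 0.6 × 70 × 0.5302 × 22 = 490 kip (longitudinal, 2 welds).
R_nwt = 0.6 × 70 × 0.5302 × 9 = 200.4 kip (transverse, base value).
(i) R_nwl + R_nwt = 690.4 kip; (ii) 0.85 R_nwl + 1.5 R_nwt = 717.1 kip.
R_n = max = 717.1 kip [governs: (ii)]; φR_n = 537.8 kip.

φR_n ≈ 538 kip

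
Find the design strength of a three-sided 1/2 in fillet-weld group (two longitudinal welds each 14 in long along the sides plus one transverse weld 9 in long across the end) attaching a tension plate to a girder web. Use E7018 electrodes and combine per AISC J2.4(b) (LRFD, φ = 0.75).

E70XX → F_EXX = 70 ksi.
t_e = 0.707 × 0.5 = 0.3535 in.
R_nwl = 0.6 × 70 × 0.3535 × 28 = 415.7 kip (longitudinal, 2 welds).
R_nwt = 0.6 × 70 × 0.3535 × 9 = 133.6 kip (transverse, base value).
(i) R_nwl + R_nwt = 549.3 kip; (ii) 0.85 R_nwl + 1.5 R_nwt = 553.8 kip.
R_n = max = 553.8 kip [governs: (ii)]; φR_n = 415.3 kip.

φR_n ≈ 415 kip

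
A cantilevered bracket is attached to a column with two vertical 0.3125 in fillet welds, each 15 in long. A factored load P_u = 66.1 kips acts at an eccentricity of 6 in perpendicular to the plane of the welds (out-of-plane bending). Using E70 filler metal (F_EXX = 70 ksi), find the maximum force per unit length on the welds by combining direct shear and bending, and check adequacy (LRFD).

L_w = 2 × 15 = 30 in; section modulus (unit throat) S = 2 × L²/6 = 75 in².
Direct shear f_v = P/L_w = 66.1/30 = 2.203 kip/in.
Moment M = P × e = 66.1 × 6 = 396.6 kip·in; bending f_b = M/S = 5.288 kip/in.
f_max = √(f_v² + f_b²) = √(2.203² + 5.288²) = 5.729 kip/in.
φr_n = 0.75 × 0.6 × 70 × (0.707 × 0.3125) = 6.96 kip/in → adequate.

f_max ≈ 5.73 kip/in; adequate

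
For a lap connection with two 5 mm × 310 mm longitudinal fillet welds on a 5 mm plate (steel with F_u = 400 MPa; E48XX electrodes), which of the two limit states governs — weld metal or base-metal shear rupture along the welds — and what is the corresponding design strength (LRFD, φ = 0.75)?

φR_n ≈ 473 kN (weld metal governs)

E48XX → F_EXX = 480 MPa.
t_e = 0.707 × 5 = 3.535 mm; L = 620 mm.
Weld metal: φR_n = 0.75 × 0.6 × 480 × 3.535 × 620 × 10⁻³ = 473.4 kN.
Base metal (shear rupture): φR_n = 0.75 × 0.6 × 400 × 5 × 620 × 10⁻³ = 558 kN.
Governing: weld metal.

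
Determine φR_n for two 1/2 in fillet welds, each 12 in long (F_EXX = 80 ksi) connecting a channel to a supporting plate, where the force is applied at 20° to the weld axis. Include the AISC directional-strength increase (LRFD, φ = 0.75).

t_e = 0.707 × 0.5 = 0.3535 in; A_we = 0.3535 × 24 = 8.484 in².
Directional factor: 1.0 + 0.5 sin^1.5(20°) = 1.1.
F_nw = 0.6 × 80 × 1.1 = 52.8 ksi.
φR_n = 0.75 × 52.8 × 8.484 = 336 kip.

φR_n ≈ 336 kip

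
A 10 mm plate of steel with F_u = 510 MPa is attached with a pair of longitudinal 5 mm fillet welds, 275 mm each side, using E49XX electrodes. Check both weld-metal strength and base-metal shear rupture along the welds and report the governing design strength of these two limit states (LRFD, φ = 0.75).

E49XX → F_EXX = 490 MPa.
t_e = 0.707 × 5 = 3.535 mm; L = 550 mm.
Weld metal: φR_n = 0.75 × 0.6 × 490 × 3.535 × 550 × 10⁻³ = 428.7 kN.
Base metal (shear rupture): φR_n = 0.75 × 0.6 × 510 × 10 × 550 × 10⁻³ = 1262 kN.
Governing: weld metal.

φR_n ≈ 429 kN (weld metal governs)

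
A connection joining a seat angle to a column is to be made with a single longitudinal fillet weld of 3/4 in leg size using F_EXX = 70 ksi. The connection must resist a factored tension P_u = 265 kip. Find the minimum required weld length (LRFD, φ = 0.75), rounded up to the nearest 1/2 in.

L = 16 in

Throat t_e = 0.707 × 0.75 = 0.5302 in.
φr_n = 0.75 × 0.6 × 70 × 0.5302 = 16.7 kip/in.
L_req = P_u / φr_n = 265 / 16.7 = 15.87 in total.
Round up → use L = 16 in.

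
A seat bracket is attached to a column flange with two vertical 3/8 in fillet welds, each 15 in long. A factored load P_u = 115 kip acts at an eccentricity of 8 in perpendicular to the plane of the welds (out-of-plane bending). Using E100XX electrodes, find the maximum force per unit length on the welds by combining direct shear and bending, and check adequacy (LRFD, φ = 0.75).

E100XX → F_EXX = 100 ksi.
L_w = 2 × 15 = 30 in; section modulus (unit throat) S = 2 × L²/6 = 75 in².
Direct shear f_v = P/L_w = 115/30 = 3.833 kip/in.
Moment M = P × e = 115 × 8 = 920 kip·in; bending f_b = M/S = 12.27 kip/in.
f_max = √(f_v² + f_b²) = √(3.833² + 12.27²) = 12.85 kip/in.
φr_n = 0.75 × 0.6 × 100 × (0.707 × 0.375) = 11.93 kip/in → NOT adequate.

f_max ≈ 12.9 kip/in; NOT adequate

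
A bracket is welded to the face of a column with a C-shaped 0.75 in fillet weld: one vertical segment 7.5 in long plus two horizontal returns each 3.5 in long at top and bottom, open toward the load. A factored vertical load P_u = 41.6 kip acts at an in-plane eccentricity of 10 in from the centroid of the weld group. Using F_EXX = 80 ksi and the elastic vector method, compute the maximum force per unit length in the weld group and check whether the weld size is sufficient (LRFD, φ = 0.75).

Total weld length L_w = 14.5 in. Treat welds as unit-width lines.
Centroid: x̄ = 2×3.5×1.75 / 14.5 = 0.8448 in from the vertical weld.
Polar moment about centroid: J = I_x + I_y = [7.5³/12 + 2×3.5×3.75²] + [7.5×0.8448² + 2(3.5³/12 + 3.5×0.9052²)] = 151.8 in³.
Direct shear f_v = P/L_w = 41.6 / 14.5 = 2.869 kip/in (vertical).
Torsion M = P·e = 41.6 × 10 = 416 kip·in.
Critical point at (x, y) = (2.655, 3.75) from centroid. f_tx = M·y/J = 10.27 kip/in; f_ty = M·x/J = 7.275 kip/in.
Resultant f_max = √[f_tx² + (f_v + f_ty)²] = √[10.27² + (2.869 + 7.275)²] = 14.44 kip/in.
Capacity per unit length: φr_n = 0.75 × 0.6 × 80 × (0.707 × 0.75) = 19.09 kip/in.
14.44 ≤ 19.09 → adequate.

f_max ≈ 14.4 kip/in; adequate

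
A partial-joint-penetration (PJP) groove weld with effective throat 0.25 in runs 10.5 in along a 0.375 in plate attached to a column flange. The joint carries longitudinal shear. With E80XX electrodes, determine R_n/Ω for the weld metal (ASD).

E80XX → F_EXX = 80 ksi.
Effective throat (given) t_e = 0.25 in.
A_we = 0.25 × 10.5 = 2.625 in².
F_nw = 0.6 F_EXX = 48 ksi.
R_n/Ω = (48 × 2.625) / 2.0 = 63 kip.

R_n/Ω ≈ 63 kip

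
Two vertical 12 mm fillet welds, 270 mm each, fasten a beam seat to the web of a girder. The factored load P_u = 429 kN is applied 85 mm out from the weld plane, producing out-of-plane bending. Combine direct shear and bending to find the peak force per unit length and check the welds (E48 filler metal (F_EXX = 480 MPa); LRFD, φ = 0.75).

L_w = 2 × 270 = 540 mm; section modulus (unit throat) S = 2 × L²/6 = 24300 mm².
Direct shear f_v = P/L_w = 429×10³/540 = 794.4 N/mm.
Moment M = P × e = 429×10³ × 85 = 36465000 N·mm; bending f_b = M/S = 1501 N/mm.
f_max = √(f_v² + f_b²) = √(794.4² + 1501²) = 1698 N/mm.
φr_n = 0.75 × 0.6 × 480 × (0.707 × 12) = 1833 N/mm → adequate.

f_max ≈ 1700 N/mm; adequate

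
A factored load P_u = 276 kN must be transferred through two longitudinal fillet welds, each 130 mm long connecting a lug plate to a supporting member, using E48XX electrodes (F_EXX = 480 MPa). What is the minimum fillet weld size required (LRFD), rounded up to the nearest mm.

Total weld length L = 260 mm.
Required throat t_e = P_u / (φ × 0.6 F_EXX × L) = 276 / (0.75 × 0.6 × 480 × 260 × 10⁻³) = 4.915 mm.
Required leg w = t_e / 0.707 = 6.951 mm → use 7 mm.

w = 7 mm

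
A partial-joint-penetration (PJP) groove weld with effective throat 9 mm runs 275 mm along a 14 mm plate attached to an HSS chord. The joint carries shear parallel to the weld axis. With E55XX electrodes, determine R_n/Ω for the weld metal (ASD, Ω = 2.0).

E55XX → F_EXX = 550 MPa.
Effective throat (given) t_e = 9 mm.
A_we = 9 × 275 = 2475 mm².
F_nw = 0.6 F_EXX = 330 MPa.
R_n/Ω = (330 × 2475) / 2.0 × 10⁻³ = 408.4 kN.

R_n/Ω ≈ 408 kN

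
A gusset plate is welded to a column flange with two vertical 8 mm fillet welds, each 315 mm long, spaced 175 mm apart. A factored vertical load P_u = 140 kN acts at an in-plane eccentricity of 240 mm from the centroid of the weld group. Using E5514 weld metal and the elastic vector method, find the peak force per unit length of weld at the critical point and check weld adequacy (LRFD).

E55XX → F_EXX = 550 MPa.
Total weld length L_w = 630 mm. Treat welds as unit-width lines.
Polar moment about centroid: J = 2[d³/12 + d(b/2)²] = 2[315³/12 + 315×87.5²] = 10030000 mm³.
Direct shear f_v = P/L_w = 140×10³ / 630 = 222.2 N/mm (vertical).
Torsion M = P·e = 140×10³ × 240 = 33600000 N·mm.
Critical point at (x, y) = (87.5, 157.5) from centroid. f_tx = M·y/J = 527.5 N/mm; f_ty = M·x/J = 293 N/mm.
Resultant f_max = √[f_tx² + (f_v + f_ty)²] = √[527.5² + (222.2 + 293)²] = 737.4 N/mm.
Capacity per unit length: φr_n = 0.75 × 0.6 × 550 × (0.707 × 8) = 1400 N/mm.
737.4 ≤ 1400 → adequate.

f_max ≈ 737 N/mm; adequate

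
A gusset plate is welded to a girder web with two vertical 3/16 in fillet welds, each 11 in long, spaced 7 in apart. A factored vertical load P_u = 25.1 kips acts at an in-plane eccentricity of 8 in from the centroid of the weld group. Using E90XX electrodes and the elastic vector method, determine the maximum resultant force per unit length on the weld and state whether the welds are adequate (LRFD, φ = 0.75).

E90XX → F_EXX = 90 ksi.
Total weld length L_w = 22 in. Treat welds as unit-width lines.
Polar moment about centroid: J = 2[d³/12 + d(b/2)²] = 2[11³/12 + 11×3.5²] = 491.3 in³.
Direct shear f_v = P/L_w = 25.1 / 22 = 1.141 kip/in (vertical).
Torsion M = P·e = 25.1 × 8 = 200.8 kip·in.
Critical point at (x, y) = (3.5, 5.5) from centroid. f_tx = M·y/J = 2.248 kip/in; f_ty = M·x/J = 1.43 kip/in.
Resultant f_max = √[f_tx² + (f_v + f_ty)²] = √[2.248² + (1.141 + 1.43)²] = 3.415 kip/in.
Capacity per unit length: φr_n = 0.75 × 0.6 × 90 × (0.707 × 0.1875) = 5.369 kip/in.
3.415 ≤ 5.369 → adequate.

f_max ≈ 3.42 kip/in; adequate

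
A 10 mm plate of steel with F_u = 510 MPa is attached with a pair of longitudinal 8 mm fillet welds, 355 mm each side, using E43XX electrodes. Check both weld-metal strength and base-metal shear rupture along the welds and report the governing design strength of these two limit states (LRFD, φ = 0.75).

φR_n ≈ 777 kN (weld metal governs)

E43XX → F_EXX = 430 MPa.
t_e = 0.707 × 8 = 5.656 mm; L = 710 mm.
Weld metal: φR_n = 0.75 × 0.6 × 430 × 5.656 × 710 × 10⁻³ = 777 kN.
Base metal (shear rupture): φR_n = 0.75 × 0.6 × 510 × 10 × 710 × 10⁻³ = 1629 kN.
Governing: weld metal.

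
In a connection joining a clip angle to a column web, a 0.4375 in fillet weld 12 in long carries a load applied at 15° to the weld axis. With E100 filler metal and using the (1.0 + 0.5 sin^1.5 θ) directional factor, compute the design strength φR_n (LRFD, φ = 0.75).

φR_n ≈ 178 kips

E100XX → F_EXX = 100 ksi.
t_e = 0.707 × 0.4375 = 0.3093 in; A_we = 0.3093 × 12 = 3.712 in².
Directional factor: 1.0 + 0.5 sin^1.5(15°) = 1.066.
F_nw = 0.6 × 100 × 1.066 = 63.95 ksi.
φR_n = 0.75 × 63.95 × 3.712 = 178 kips.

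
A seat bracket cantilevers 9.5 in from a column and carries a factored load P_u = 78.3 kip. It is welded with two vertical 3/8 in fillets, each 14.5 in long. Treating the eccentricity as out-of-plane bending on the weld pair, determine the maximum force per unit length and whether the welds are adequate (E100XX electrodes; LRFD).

f_max ≈ 11 kip/in; adequate

E100XX → F_EXX = 100 ksi.
L_w = 2 × 14.5 = 29 in; section modulus (unit throat) S = 2 × L²/6 = 70.08 in².
Direct shear f_v = P/L_w = 78.3/29 = 2.7 kip/in.
Moment M = P × e = 78.3 × 9.5 = 743.85 kip·in; bending f_b = M/S = 10.61 kip/in.
f_max = √(f_v² + f_b²) = √(2.7² + 10.61²) = 10.95 kip/in.
φr_n = 0.75 × 0.6 × 100 × (0.707 × 0.375) = 11.93 kip/in → adequate.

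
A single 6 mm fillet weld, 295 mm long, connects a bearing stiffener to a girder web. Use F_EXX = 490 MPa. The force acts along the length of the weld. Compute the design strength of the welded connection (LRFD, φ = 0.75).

φR_n ≈ 276 kN

Effective throat t_e = 0.707 × 6 = 4.242 mm.
Total length L = 295 mm; A_we = 4.242 × 295 = 1251 mm².
F_nw = 0.6 F_EXX = 0.6 × 490 = 294 MPa.
φR_n = 0.75 × 294 × 1251 × 10⁻³ = 275.9 kN.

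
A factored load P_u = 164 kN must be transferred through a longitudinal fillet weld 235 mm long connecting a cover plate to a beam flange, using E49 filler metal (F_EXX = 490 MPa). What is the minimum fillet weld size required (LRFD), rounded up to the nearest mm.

Total weld length L = 235 mm.
Required throat t_e = P_u / (φ × 0.6 F_EXX × L) = 164 / (0.75 × 0.6 × 490 × 235 × 10⁻³) = 3.165 mm.
Required leg w = t_e / 0.707 = 4.477 mm → use 5 mm.

w = 5 mm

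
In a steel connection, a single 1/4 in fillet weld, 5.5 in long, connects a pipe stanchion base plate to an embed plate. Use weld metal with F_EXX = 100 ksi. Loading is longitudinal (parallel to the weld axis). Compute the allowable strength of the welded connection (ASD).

R_n/Ω ≈ 29.2 kip

Effective throat t_e = 0.707 × 0.25 = 0.1767 in.
Total length L = 5.5 in; A_we = 0.1767 × 5.5 = 0.9721 in².
F_nw = 0.6 F_EXX = 0.6 × 100 = 60 ksi.
R_n = 60 × 0.9721 = 58.33 kip; R_n/Ω = 58.33/2.0 = 29.16 kip.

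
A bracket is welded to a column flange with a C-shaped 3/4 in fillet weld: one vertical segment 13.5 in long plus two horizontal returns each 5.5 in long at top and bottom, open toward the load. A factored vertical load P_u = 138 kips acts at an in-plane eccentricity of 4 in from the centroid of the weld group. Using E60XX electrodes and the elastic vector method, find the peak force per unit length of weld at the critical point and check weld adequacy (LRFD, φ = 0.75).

E60XX → F_EXX = 60 ksi.
Total weld length L_w = 24.5 in. Treat welds as unit-width lines.
Centroid: x̄ = 2×5.5×2.75 / 24.5 = 1.235 in from the vertical weld.
Polar moment about centroid: J = I_x + I_y = [13.5³/12 + 2×5.5×6.75²] + [13.5×1.235² + 2(5.5³/12 + 5.5×1.515²)] = 779.8 in³.
Direct shear f_v = P/L_w = 138 / 24.5 = 5.633 kip/in (vertical).
Torsion M = P·e = 138 × 4 = 552 kip·in.
Critical point at (x, y) = (4.265, 6.75) from centroid. f_tx = M·y/J = 4.778 kip/in; f_ty = M·x/J = 3.019 kip/in.
Resultant f_max = √[f_tx² + (f_v + f_ty)²] = √[4.778² + (5.633 + 3.019)²] = 9.884 kip/in.
Capacity per unit length: φr_n = 0.75 × 0.6 × 60 × (0.707 × 0.75) = 14.32 kip/in.
9.884 ≤ 14.32 → adequate.

f_max ≈ 9.88 kip/in; adequate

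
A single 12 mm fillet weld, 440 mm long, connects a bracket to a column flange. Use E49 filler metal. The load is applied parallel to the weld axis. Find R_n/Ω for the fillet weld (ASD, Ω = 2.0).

R_n/Ω ≈ 549 kN

E49XX → F_EXX = 490 MPa.
Effective throat t_e = 0.707 × 12 = 8.484 mm.
Total length L = 440 mm; A_we = 8.484 × 440 = 3733 mm².
F_nw = 0.6 F_EXX = 0.6 × 490 = 294 MPa.
R_n = 294 × 3733 × 10⁻³ = 1097 kN; R_n/Ω = 1097/2.0 = 548.7 kN.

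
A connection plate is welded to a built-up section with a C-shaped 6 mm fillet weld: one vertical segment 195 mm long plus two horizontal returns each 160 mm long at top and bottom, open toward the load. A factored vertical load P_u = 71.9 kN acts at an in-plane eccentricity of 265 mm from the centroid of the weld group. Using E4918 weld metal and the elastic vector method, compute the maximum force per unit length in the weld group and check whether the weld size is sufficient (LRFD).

E49XX → F_EXX = 490 MPa.
Total weld length L_w = 515 mm. Treat welds as unit-width lines.
Centroid: x̄ = 2×160×80 / 515 = 49.71 mm from the vertical weld.
Polar moment about centroid: J = I_x + I_y = [195³/12 + 2×160×97.5²] + [195×49.71² + 2(160³/12 + 160×30.29²)] = 5118000 mm³.
Direct shear f_v = P/L_w = 71.9×10³ / 515 = 139.6 N/mm (vertical).
Torsion M = P·e = 71.9×10³ × 265 = 19054000 N·mm.
Critical point at (x, y) = (110.3, 97.5) from centroid. f_tx = M·y/J = 363 N/mm; f_ty = M·x/J = 410.6 N/mm.
Resultant f_max = √[f_tx² + (f_v + f_ty)²] = √[363² + (139.6 + 410.6)²] = 659.1 N/mm.
Capacity per unit length: φr_n = 0.75 × 0.6 × 490 × (0.707 × 6) = 935.4 N/mm.
659.1 ≤ 935.4 → adequate.

f_max ≈ 659 N/mm; adequate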